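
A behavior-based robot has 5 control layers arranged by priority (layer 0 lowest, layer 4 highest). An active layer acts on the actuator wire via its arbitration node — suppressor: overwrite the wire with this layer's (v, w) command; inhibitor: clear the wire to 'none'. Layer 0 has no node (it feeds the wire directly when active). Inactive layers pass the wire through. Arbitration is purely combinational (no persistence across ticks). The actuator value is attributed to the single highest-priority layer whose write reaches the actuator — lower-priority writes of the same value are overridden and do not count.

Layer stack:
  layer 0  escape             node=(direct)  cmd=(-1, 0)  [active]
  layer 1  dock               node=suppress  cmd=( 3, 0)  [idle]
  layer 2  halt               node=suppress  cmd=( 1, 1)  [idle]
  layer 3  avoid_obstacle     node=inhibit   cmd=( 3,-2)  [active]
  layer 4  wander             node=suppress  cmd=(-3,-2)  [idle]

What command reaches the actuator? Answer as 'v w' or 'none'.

L0 escape: active, feeds wire = (-1, 0)
L1 dock: idle → wire stays (-1, 0)
L2 halt: idle → wire stays (-1, 0)
L3 avoid_obstacle: active, inhibitor → wire = none
L4 wander: idle → wire stays none
actuator = none

none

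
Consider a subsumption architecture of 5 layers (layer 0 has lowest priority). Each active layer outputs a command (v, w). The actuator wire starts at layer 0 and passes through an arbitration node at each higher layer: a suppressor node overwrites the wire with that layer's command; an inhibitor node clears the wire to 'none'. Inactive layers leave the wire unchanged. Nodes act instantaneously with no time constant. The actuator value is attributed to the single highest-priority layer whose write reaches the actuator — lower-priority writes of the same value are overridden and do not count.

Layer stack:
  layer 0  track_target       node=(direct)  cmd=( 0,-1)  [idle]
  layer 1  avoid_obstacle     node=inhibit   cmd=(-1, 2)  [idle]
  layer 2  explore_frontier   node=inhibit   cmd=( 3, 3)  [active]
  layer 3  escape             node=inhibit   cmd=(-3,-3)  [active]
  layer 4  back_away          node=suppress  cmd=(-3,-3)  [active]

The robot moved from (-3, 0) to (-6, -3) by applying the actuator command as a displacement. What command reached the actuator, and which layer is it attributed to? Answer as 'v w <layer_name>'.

-3 -3 back_away

displacement = (-6, -3) − (-3, 0) = (-3, -3)
L0 track_target: idle → wire = none
L1 avoid_obstacle: idle → wire stays none
L2 explore_frontier: active, inhibitor → wire = none
L3 escape: active, inhibitor → wire = none
L4 back_away: active, suppressor → wire = (-3, -3)
actuator = (-3, -3) — from layer 4 (back_away)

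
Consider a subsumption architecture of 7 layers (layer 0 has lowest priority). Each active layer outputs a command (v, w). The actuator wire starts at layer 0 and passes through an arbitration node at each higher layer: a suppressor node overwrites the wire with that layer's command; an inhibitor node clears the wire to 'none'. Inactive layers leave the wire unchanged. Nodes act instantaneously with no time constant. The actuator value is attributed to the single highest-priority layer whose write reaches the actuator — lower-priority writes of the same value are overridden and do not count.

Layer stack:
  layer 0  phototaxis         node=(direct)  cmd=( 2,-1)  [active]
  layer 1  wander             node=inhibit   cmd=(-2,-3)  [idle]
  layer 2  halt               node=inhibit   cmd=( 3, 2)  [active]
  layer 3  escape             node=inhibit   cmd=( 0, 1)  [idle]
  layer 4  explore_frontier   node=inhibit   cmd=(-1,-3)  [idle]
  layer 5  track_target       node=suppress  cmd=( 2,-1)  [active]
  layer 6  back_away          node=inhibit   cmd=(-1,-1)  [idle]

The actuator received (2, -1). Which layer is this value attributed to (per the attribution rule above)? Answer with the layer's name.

track_target

[0] phototaxis on; wire := (2, -1)
[1] wander off; pass (2, -1)
[2] halt on (inhibit); wire := none
[3] escape off; pass none
[4] explore_frontier off; pass none
[5] track_target on (suppress); wire := (2, -1)
[6] back_away off; pass (2, -1)
output (2, -1)
last writer: layer 5 = track_target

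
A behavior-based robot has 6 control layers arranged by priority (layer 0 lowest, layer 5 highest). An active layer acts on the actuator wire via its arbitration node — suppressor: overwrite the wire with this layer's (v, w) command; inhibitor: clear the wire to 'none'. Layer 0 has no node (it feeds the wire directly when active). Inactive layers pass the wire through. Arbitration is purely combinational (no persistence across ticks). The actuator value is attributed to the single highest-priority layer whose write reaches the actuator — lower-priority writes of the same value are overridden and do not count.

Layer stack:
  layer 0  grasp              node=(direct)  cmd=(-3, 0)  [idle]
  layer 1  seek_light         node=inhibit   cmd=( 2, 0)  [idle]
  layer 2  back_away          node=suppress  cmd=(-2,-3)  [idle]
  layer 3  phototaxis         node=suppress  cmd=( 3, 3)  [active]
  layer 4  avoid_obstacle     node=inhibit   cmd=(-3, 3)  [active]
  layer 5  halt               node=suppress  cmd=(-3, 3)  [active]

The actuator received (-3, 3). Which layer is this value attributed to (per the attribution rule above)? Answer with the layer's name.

layer 0 (grasp) idle — none
layer 1 (seek_light) idle — unchanged: none
layer 2 (back_away) idle — unchanged: none
layer 3 (phototaxis) active — suppresses: (3, 3)
layer 4 (avoid_obstacle) active — inhibits: none
layer 5 (halt) active — suppresses: (-3, 3)
→ actuator (-3, 3)
last writer: layer 5 = halt

halt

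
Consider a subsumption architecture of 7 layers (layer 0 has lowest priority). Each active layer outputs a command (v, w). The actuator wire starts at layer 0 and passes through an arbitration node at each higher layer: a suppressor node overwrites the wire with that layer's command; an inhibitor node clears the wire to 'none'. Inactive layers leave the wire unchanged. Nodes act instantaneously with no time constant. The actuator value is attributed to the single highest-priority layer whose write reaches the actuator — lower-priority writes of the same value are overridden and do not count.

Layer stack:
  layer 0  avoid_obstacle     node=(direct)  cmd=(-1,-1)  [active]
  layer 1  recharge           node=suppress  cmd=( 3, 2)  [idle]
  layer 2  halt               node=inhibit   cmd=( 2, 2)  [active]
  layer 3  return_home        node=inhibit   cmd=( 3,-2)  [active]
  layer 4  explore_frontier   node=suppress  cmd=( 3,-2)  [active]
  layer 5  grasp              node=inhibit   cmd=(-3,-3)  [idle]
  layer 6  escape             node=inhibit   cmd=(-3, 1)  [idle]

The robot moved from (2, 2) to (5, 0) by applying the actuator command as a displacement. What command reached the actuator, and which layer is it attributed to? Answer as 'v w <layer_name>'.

displacement = (5, 0) − (2, 2) = (3, -2)
[0] avoid_obstacle on; wire := (-1, -1)
[1] recharge off; pass (-1, -1)
[2] halt on (inhibit); wire := none
[3] return_home on (inhibit); wire := none
[4] explore_frontier on (suppress); wire := (3, -2)
[5] grasp off; pass (3, -2)
[6] escape off; pass (3, -2)
output (3, -2) — from layer 4 (explore_frontier)

3 -2 explore_frontier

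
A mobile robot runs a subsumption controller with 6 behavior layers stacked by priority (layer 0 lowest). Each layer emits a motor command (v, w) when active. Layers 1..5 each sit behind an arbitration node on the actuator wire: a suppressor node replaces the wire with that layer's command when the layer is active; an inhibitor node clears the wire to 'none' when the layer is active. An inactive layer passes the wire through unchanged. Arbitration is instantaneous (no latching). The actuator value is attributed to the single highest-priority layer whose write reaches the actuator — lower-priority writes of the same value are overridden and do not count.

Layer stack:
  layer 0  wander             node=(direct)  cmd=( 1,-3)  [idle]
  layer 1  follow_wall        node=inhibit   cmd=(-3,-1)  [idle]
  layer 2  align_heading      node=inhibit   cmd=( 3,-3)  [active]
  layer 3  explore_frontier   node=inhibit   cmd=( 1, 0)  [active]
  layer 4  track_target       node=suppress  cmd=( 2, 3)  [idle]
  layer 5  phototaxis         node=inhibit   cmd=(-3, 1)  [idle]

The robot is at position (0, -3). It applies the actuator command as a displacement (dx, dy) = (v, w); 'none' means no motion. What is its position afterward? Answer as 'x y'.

[0] wander off; wire := none
[1] follow_wall off; pass none
[2] align_heading on (inhibit); wire := none
[3] explore_frontier on (inhibit); wire := none
[4] track_target off; pass none
[5] phototaxis off; pass none
output none
position: (0, -3) + none = (0, -3)

0 -3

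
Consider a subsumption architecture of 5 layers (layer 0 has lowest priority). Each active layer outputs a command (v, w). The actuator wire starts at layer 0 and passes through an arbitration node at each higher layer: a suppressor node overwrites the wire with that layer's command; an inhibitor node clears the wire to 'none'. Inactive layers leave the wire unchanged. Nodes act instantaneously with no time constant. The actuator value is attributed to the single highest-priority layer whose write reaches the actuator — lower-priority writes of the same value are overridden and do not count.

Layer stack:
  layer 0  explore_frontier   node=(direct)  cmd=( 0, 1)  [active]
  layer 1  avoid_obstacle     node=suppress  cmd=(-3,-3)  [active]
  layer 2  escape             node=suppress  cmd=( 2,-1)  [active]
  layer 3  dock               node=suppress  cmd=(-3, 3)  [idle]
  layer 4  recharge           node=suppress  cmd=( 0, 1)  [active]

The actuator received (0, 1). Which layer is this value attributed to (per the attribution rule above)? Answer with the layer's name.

recharge

layer 0 (explore_frontier) active — direct: (0, 1)
layer 1 (avoid_obstacle) active — suppresses: (-3, -3)
layer 2 (escape) active — suppresses: (2, -1)
layer 3 (dock) idle — unchanged: (2, -1)
layer 4 (recharge) active — suppresses: (0, 1)
→ actuator (0, 1)
last writer: layer 4 = recharge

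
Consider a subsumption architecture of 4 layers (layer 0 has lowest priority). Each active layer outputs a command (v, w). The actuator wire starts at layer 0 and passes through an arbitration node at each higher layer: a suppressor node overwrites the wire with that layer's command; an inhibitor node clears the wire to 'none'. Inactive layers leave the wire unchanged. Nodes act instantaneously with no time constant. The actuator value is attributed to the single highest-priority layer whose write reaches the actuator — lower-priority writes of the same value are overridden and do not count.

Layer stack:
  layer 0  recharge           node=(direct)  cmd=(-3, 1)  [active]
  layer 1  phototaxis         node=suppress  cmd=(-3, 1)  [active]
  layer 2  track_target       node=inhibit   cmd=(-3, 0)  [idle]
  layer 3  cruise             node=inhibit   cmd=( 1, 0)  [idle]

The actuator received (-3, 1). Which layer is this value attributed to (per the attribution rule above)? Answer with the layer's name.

[0] recharge on; wire := (-3, 1)
[1] phototaxis on (suppress); wire := (-3, 1)
[2] track_target off; pass (-3, 1)
[3] cruise off; pass (-3, 1)
output (-3, 1)
last writer: layer 1 = phototaxis

phototaxis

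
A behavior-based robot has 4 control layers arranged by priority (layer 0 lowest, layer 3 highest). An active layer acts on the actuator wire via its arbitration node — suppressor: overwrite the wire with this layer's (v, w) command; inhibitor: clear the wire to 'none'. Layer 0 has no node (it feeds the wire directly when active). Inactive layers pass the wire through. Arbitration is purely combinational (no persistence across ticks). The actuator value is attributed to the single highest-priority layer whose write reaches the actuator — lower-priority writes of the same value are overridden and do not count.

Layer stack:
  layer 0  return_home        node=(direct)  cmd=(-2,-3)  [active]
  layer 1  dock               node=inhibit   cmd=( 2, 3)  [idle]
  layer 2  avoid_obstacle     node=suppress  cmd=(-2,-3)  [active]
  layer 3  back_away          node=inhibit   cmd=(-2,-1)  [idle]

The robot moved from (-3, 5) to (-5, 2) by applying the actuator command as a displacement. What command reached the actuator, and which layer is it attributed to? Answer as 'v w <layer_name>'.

displacement = (-5, 2) − (-3, 5) = (-2, -3)
L0 return_home: active, feeds wire = (-2, -3)
L1 dock: idle → wire stays (-2, -3)
L2 avoid_obstacle: active, suppressor → wire = (-2, -3)
L3 back_away: idle → wire stays (-2, -3)
actuator = (-2, -3) — from layer 2 (avoid_obstacle)

-2 -3 avoid_obstacle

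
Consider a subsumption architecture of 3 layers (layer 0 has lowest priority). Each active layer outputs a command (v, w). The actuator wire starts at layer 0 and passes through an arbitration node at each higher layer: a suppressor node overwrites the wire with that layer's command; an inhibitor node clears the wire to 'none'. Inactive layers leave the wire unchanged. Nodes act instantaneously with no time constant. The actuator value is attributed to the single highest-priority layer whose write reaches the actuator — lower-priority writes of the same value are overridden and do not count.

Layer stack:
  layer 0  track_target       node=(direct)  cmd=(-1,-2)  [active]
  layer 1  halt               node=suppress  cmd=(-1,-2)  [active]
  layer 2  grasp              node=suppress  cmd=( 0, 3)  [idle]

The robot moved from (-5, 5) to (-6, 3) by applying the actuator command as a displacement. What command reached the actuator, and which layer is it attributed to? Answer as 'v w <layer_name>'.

displacement = (-6, 3) − (-5, 5) = (-1, -2)
[0] track_target on; wire := (-1, -2)
[1] halt on (suppress); wire := (-1, -2)
[2] grasp off; pass (-1, -2)
output (-1, -2) — from layer 1 (halt)

-1 -2 halt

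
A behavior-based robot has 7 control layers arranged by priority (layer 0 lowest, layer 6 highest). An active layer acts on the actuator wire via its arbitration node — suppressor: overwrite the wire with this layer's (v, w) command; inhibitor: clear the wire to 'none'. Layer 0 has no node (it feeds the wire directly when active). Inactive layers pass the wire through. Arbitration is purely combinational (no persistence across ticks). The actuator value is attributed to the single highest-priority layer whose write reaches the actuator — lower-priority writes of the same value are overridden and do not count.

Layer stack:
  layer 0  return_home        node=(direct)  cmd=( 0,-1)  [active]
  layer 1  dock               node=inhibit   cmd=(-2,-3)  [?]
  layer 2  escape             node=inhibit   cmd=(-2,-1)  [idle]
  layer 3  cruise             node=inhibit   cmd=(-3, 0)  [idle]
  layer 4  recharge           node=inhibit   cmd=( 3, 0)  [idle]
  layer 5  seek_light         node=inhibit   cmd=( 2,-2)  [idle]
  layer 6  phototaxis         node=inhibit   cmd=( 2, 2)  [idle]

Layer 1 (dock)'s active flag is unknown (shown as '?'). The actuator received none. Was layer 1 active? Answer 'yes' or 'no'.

yes

If layer 1 is active=yes:
  actuator would be none
If layer 1 is active=no:
  actuator would be (0, -1)
Observed none, so layer 1 was active.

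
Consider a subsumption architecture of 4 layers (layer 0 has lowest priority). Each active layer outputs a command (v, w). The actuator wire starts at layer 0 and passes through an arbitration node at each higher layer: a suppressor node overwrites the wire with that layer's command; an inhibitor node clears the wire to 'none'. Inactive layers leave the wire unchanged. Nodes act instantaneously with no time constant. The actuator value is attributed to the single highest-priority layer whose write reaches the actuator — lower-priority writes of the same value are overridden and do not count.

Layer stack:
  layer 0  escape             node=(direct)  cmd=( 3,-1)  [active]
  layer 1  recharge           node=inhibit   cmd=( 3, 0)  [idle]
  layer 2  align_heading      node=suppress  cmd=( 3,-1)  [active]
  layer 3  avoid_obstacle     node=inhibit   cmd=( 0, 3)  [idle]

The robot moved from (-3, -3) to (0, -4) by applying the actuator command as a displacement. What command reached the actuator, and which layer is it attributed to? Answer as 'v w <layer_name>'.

displacement = (0, -4) − (-3, -3) = (3, -1)
layer 0 (escape) active — direct: (3, -1)
layer 1 (recharge) idle — unchanged: (3, -1)
layer 2 (align_heading) active — suppresses: (3, -1)
layer 3 (avoid_obstacle) idle — unchanged: (3, -1)
→ actuator (3, -1) — from layer 2 (align_heading)

3 -1 align_heading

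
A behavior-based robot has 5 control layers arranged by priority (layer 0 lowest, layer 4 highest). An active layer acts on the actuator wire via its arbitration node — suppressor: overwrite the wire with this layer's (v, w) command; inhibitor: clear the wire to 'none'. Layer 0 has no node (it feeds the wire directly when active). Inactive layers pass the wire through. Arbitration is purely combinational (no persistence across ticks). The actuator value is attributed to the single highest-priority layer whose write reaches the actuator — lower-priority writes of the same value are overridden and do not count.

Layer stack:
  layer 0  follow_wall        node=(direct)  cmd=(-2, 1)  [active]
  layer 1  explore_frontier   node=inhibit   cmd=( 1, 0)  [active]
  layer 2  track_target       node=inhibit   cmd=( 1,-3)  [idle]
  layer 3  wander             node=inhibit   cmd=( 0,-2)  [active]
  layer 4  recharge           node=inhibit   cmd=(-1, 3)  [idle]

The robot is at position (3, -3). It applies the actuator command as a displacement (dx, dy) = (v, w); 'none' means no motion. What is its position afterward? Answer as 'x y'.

layer 0 (follow_wall) active — direct: (-2, 1)
layer 1 (explore_frontier) active — inhibits: none
layer 2 (track_target) idle — unchanged: none
layer 3 (wander) active — inhibits: none
layer 4 (recharge) idle — unchanged: none
→ actuator none
position: (3, -3) + none = (3, -3)

3 -3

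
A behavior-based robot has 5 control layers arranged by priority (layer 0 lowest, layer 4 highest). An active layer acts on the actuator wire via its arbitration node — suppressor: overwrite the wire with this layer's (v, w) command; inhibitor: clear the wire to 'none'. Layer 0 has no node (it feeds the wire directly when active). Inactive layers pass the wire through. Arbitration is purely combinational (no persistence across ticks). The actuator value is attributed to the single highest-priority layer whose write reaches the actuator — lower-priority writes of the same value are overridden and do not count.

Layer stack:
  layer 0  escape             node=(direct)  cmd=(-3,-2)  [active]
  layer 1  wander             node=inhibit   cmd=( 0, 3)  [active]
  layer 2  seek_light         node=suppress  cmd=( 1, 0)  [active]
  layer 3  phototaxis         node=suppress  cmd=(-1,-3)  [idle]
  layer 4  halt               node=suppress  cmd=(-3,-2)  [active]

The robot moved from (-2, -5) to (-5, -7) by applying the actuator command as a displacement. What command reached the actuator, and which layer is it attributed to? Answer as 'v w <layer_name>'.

-3 -2 halt

displacement = (-5, -7) − (-2, -5) = (-3, -2)
[0] escape on; wire := (-3, -2)
[1] wander on (inhibit); wire := none
[2] seek_light on (suppress); wire := (1, 0)
[3] phototaxis off; pass (1, 0)
[4] halt on (suppress); wire := (-3, -2)
output (-3, -2) — from layer 4 (halt)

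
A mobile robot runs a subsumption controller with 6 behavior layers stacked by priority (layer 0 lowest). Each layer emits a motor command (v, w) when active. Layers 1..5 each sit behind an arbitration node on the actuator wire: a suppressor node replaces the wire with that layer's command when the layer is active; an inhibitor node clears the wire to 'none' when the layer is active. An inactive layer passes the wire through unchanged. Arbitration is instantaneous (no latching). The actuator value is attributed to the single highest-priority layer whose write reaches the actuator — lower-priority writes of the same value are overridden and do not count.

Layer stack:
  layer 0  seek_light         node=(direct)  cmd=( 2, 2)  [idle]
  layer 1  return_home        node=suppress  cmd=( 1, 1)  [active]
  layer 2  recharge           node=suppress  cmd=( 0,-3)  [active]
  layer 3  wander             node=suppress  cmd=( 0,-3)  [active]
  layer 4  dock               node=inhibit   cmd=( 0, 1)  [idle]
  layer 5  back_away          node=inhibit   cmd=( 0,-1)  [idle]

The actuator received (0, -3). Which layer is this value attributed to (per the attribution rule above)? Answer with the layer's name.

wander

[0] seek_light off; wire := none
[1] return_home on (suppress); wire := (1, 1)
[2] recharge on (suppress); wire := (0, -3)
[3] wander on (suppress); wire := (0, -3)
[4] dock off; pass (0, -3)
[5] back_away off; pass (0, -3)
output (0, -3)
last writer: layer 3 = wander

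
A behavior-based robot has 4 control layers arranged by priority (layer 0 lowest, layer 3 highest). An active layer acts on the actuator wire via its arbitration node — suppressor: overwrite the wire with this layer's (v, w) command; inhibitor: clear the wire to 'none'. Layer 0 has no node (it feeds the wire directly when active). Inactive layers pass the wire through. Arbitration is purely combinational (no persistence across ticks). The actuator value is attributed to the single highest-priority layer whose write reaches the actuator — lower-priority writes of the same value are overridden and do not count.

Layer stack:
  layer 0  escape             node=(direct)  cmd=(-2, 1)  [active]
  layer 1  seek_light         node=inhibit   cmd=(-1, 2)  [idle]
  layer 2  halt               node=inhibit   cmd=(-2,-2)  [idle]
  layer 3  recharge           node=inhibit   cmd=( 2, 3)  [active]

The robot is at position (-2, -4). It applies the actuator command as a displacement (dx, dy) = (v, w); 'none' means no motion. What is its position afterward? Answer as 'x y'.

L0 escape: active, feeds wire = (-2, 1)
L1 seek_light: idle → wire stays (-2, 1)
L2 halt: idle → wire stays (-2, 1)
L3 recharge: active, inhibitor → wire = none
actuator = none
position: (-2, -4) + none = (-2, -4)

-2 -4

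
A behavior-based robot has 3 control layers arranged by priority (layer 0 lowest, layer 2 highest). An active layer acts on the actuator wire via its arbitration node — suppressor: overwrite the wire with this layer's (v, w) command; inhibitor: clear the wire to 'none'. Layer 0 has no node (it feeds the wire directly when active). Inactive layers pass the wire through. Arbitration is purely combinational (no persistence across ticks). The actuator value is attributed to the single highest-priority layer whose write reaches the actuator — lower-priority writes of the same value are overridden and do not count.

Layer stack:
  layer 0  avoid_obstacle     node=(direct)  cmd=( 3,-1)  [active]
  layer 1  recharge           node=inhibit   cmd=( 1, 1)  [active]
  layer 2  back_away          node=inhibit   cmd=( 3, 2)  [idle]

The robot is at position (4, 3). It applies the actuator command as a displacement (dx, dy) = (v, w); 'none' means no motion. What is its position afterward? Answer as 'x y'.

4 3

[0] avoid_obstacle on; wire := (3, -1)
[1] recharge on (inhibit); wire := none
[2] back_away off; pass none
output none
position: (4, 3) + none = (4, 3)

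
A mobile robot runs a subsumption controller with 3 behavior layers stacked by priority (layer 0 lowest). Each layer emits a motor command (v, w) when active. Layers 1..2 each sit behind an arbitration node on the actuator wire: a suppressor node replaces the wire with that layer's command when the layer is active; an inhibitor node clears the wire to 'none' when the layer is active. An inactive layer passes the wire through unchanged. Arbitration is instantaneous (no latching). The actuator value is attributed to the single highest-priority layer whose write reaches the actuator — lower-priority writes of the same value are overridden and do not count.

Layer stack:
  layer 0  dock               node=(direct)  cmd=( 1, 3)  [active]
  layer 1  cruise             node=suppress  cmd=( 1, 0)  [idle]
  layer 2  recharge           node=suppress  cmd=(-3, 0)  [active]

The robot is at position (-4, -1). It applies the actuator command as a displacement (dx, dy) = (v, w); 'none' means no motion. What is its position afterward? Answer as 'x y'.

-7 -1

layer 0 (dock) active — direct: (1, 3)
layer 1 (cruise) idle — unchanged: (1, 3)
layer 2 (recharge) active — suppresses: (-3, 0)
→ actuator (-3, 0)
position: (-4, -1) + (-3, 0) = (-7, -1)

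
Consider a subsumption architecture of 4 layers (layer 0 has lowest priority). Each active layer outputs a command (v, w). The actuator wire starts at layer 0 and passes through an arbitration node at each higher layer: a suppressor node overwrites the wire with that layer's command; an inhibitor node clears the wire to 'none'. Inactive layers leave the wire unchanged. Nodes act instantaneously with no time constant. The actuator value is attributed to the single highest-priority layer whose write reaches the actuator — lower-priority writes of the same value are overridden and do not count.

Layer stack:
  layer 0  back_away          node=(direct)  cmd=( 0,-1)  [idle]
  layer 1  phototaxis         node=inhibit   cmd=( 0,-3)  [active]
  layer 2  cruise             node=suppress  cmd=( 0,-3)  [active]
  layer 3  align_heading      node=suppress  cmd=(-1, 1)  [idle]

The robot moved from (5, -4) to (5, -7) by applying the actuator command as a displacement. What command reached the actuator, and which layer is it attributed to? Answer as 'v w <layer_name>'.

0 -3 cruise

displacement = (5, -7) − (5, -4) = (0, -3)
layer 0 (back_away) idle — none
layer 1 (phototaxis) active — inhibits: none
layer 2 (cruise) active — suppresses: (0, -3)
layer 3 (align_heading) idle — unchanged: (0, -3)
→ actuator (0, -3) — from layer 2 (cruise)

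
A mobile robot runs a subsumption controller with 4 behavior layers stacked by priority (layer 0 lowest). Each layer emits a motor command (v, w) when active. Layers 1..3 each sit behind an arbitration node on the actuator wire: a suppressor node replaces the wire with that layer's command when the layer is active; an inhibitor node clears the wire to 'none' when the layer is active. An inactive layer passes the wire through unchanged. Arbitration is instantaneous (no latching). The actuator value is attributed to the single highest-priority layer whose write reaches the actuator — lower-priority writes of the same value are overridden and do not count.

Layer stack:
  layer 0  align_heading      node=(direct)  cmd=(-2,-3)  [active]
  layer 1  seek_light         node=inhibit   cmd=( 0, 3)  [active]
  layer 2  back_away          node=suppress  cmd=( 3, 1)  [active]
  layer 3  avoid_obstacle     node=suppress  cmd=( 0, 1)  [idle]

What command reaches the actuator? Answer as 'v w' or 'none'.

[0] align_heading on; wire := (-2, -3)
[1] seek_light on (inhibit); wire := none
[2] back_away on (suppress); wire := (3, 1)
[3] avoid_obstacle off; pass (3, 1)
output (3, 1)

3 1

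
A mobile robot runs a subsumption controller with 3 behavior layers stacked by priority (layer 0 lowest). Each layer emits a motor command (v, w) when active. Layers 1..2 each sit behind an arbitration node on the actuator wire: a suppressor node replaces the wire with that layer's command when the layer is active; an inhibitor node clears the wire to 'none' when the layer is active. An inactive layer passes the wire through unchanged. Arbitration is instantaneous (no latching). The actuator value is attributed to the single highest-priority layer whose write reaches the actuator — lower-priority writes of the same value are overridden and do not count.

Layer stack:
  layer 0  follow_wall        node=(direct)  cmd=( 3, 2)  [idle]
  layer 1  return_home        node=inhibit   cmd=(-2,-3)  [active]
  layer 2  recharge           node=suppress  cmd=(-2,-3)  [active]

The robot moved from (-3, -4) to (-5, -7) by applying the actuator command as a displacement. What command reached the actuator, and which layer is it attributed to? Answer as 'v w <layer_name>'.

-2 -3 recharge

displacement = (-5, -7) − (-3, -4) = (-2, -3)
L0 follow_wall: idle → wire = none
L1 return_home: active, inhibitor → wire = none
L2 recharge: active, suppressor → wire = (-2, -3)
actuator = (-2, -3) — from layer 2 (recharge)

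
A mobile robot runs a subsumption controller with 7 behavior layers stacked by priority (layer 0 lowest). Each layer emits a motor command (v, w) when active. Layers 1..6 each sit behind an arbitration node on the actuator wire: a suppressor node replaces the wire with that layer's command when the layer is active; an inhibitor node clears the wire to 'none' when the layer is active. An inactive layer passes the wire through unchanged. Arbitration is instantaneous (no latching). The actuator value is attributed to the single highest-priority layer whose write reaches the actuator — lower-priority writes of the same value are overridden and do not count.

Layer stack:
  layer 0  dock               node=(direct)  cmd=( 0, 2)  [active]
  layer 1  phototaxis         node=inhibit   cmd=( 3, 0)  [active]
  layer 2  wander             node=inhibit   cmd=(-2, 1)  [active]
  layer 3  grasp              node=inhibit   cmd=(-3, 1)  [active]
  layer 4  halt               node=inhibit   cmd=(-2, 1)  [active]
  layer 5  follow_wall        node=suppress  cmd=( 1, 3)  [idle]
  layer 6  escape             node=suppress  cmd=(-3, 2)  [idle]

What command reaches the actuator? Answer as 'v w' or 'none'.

none

L0 dock: active, feeds wire = (0, 2)
L1 phototaxis: active, inhibitor → wire = none
L2 wander: active, inhibitor → wire = none
L3 grasp: active, inhibitor → wire = none
L4 halt: active, inhibitor → wire = none
L5 follow_wall: idle → wire stays none
L6 escape: idle → wire stays none
actuator = none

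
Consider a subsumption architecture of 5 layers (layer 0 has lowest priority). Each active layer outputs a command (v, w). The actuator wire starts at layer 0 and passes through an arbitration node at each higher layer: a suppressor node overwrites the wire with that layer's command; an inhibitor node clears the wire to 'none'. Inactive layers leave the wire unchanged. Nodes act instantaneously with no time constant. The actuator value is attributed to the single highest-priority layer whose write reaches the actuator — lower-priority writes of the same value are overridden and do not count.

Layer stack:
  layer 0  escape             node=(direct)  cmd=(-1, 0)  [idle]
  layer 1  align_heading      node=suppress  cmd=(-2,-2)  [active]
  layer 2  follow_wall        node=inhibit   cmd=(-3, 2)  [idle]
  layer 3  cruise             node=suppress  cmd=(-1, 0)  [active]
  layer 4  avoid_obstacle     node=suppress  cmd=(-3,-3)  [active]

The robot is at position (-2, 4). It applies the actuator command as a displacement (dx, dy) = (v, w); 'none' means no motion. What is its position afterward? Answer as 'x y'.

[0] escape off; wire := none
[1] align_heading on (suppress); wire := (-2, -2)
[2] follow_wall off; pass (-2, -2)
[3] cruise on (suppress); wire := (-1, 0)
[4] avoid_obstacle on (suppress); wire := (-3, -3)
output (-3, -3)
position: (-2, 4) + (-3, -3) = (-5, 1)

-5 1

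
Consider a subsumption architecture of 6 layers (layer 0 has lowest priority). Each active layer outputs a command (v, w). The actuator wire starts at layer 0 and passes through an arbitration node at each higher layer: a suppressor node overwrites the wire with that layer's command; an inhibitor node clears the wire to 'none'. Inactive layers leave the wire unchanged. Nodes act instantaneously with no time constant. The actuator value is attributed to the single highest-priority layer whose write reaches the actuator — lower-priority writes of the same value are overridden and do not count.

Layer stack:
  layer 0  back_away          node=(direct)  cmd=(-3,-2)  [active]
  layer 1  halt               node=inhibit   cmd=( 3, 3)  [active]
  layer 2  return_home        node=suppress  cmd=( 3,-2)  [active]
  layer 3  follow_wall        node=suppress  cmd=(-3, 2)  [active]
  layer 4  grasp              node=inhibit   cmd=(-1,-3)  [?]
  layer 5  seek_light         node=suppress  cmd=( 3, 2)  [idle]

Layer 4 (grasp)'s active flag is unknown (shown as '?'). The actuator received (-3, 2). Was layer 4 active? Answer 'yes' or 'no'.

no

If layer 4 is active=yes:
  actuator would be none
If layer 4 is active=no:
  actuator would be (-3, 2)
Observed (-3, 2), so layer 4 was idle.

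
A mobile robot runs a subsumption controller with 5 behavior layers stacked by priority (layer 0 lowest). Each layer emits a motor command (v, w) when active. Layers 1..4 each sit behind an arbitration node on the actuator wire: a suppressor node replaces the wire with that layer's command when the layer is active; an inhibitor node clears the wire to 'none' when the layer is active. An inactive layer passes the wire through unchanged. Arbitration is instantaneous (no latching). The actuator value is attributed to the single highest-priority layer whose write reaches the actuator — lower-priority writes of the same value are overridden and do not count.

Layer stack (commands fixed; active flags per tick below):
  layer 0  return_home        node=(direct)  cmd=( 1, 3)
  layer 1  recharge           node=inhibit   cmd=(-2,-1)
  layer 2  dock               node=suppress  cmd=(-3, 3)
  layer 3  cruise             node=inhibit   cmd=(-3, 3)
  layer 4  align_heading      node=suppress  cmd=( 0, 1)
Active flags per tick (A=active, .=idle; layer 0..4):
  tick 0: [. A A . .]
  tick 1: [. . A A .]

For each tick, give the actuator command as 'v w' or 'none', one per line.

-3 3
none

tick 0:
  [0] return_home off; wire := none
  [1] recharge on (inhibit); wire := none
  [2] dock on (suppress); wire := (-3, 3)
  [3] cruise off; pass (-3, 3)
  [4] align_heading off; pass (-3, 3)
  output (-3, 3)
tick 1:
  [0] return_home off; wire := none
  [1] recharge off; pass none
  [2] dock on (suppress); wire := (-3, 3)
  [3] cruise on (inhibit); wire := none
  [4] align_heading off; pass none
  output none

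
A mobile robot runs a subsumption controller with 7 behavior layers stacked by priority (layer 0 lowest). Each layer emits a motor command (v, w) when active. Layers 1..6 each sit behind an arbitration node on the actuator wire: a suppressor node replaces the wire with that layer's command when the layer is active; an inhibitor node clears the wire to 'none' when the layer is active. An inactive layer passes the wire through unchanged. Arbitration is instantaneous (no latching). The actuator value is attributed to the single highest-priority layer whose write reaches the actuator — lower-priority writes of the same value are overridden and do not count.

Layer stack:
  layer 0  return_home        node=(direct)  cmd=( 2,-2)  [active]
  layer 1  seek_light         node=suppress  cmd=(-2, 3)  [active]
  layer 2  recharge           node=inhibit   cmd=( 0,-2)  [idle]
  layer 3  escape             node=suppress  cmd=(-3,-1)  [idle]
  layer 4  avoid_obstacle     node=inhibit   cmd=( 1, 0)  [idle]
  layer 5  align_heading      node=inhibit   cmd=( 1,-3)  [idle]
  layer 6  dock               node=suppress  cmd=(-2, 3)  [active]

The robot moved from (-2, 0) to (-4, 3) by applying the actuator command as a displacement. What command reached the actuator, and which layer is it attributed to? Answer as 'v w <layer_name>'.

-2 3 dock

displacement = (-4, 3) − (-2, 0) = (-2, 3)
L0 return_home: active, feeds wire = (2, -2)
L1 seek_light: active, suppressor → wire = (-2, 3)
L2 recharge: idle → wire stays (-2, 3)
L3 escape: idle → wire stays (-2, 3)
L4 avoid_obstacle: idle → wire stays (-2, 3)
L5 align_heading: idle → wire stays (-2, 3)
L6 dock: active, suppressor → wire = (-2, 3)
actuator = (-2, 3) — from layer 6 (dock)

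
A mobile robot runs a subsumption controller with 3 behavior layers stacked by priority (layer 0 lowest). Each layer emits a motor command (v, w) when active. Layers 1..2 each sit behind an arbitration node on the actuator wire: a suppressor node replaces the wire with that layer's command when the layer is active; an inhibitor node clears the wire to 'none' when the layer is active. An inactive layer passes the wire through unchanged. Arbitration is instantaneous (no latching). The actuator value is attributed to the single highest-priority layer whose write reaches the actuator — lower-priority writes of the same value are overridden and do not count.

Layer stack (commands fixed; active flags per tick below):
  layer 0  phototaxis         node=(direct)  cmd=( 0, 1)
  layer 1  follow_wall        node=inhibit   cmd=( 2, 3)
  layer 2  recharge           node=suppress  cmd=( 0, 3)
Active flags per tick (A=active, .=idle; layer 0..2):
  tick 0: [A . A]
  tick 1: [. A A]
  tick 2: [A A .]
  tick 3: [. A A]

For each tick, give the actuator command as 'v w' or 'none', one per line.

tick 0:
  L0 phototaxis: active, feeds wire = (0, 1)
  L1 follow_wall: idle → wire stays (0, 1)
  L2 recharge: active, suppressor → wire = (0, 3)
  actuator = (0, 3)
tick 1:
  L0 phototaxis: idle → wire = none
  L1 follow_wall: active, inhibitor → wire = none
  L2 recharge: active, suppressor → wire = (0, 3)
  actuator = (0, 3)
tick 2:
  L0 phototaxis: active, feeds wire = (0, 1)
  L1 follow_wall: active, inhibitor → wire = none
  L2 recharge: idle → wire stays none
  actuator = none
tick 3:
  L0 phototaxis: idle → wire = none
  L1 follow_wall: active, inhibitor → wire = none
  L2 recharge: active, suppressor → wire = (0, 3)
  actuator = (0, 3)

0 3
0 3
none
0 3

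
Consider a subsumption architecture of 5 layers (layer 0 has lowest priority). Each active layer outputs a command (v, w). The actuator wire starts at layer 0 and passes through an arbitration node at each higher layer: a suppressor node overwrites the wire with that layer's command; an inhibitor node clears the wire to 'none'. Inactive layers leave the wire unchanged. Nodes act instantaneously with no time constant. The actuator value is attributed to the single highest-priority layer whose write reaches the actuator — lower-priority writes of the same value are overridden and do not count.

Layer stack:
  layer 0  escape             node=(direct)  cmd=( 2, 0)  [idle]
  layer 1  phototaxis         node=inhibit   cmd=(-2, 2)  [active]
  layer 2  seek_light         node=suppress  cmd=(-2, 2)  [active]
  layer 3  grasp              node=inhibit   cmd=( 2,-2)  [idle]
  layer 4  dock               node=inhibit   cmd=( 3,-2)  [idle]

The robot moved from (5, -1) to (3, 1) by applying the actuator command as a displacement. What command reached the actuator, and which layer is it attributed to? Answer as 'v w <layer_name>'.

-2 2 seek_light

displacement = (3, 1) − (5, -1) = (-2, 2)
L0 escape: idle → wire = none
L1 phototaxis: active, inhibitor → wire = none
L2 seek_light: active, suppressor → wire = (-2, 2)
L3 grasp: idle → wire stays (-2, 2)
L4 dock: idle → wire stays (-2, 2)
actuator = (-2, 2) — from layer 2 (seek_light)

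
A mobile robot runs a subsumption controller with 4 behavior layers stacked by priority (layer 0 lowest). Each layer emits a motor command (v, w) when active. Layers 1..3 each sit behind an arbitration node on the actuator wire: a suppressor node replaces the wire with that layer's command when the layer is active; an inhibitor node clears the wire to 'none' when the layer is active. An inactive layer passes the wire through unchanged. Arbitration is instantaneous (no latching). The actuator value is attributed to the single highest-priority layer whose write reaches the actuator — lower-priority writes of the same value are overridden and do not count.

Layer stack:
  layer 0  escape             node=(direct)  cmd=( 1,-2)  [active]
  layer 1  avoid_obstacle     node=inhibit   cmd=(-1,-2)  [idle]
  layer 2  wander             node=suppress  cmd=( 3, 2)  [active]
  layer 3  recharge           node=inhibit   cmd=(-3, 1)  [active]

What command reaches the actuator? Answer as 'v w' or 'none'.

none

[0] escape on; wire := (1, -2)
[1] avoid_obstacle off; pass (1, -2)
[2] wander on (suppress); wire := (3, 2)
[3] recharge on (inhibit); wire := none
output none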